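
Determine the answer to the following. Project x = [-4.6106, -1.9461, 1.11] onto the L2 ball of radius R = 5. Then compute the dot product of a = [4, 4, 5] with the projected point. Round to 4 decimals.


Step 1: Compute ||x|| (intermediates to 6 decimals).
||x|| = sqrt((-4.6106)^2 + (-1.9461)^2 + 1.11^2) = 5.126113
Step 2: Project.
Since ||x|| > R, scale = R/||x|| = 5/5.126113 = 0.975398, proj(x) = scale * x
proj(x) = [-4.49717, -1.898222, 1.082692]
Step 3: Dot product.
a^T * proj(x) = 4*(-4.49717) + 4*(-1.898222) + 5*1.082692 = -20.1681


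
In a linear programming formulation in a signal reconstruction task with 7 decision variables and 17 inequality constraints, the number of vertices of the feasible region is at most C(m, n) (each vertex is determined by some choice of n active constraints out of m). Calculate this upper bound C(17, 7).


Each vertex corresponds to some choice of n active constraints out of m, so the number of vertices is at most C(m, n) = m! / (n!(m-n)!).
m = 17, n = 7
Numerator: 17 * 16 * 15 * 14 * 13 * 12 * 11
Denominator: 7! = 5040
C(17, 7) = 19448


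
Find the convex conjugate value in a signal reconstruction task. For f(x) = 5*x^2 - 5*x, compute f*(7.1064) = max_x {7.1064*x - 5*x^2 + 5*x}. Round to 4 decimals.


f*(y) = sup_x {y*x - a*x^2 - b*x} = sup_x {(y-b)*x - a*x^2}
FOC: (y - b) - 2a*x = 0 => x* = (y - b)/(2a)
x* = (7.1064 + 5)/(2*5) = 1.2106
f*(7.1064) = (y-b)^2/(4a) = (7.1064 + 5)^2/(4*5)
= 146.5649/20 = 7.3282


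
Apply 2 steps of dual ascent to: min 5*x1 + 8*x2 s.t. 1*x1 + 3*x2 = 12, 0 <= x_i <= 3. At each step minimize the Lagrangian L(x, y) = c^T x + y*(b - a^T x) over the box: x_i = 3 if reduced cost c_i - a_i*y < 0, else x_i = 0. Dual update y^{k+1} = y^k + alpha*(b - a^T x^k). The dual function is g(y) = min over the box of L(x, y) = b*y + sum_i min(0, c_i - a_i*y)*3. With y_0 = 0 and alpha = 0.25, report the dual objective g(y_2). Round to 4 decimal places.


Dual ascent for LP: min 5*x1 + 8*x2, 1*x1 + 3*x2 = 12, 0 <= x_i <= 3
Step 1: y^k = 0.0, reduced costs: (5.0, 8.0)
  x^k = (0.0, 0.0), subgradient = b - a^T x = 12.0
  y^{k+1} = 0.0 + 0.25*12.0 = 3.0
Step 2: y^k = 3.0, reduced costs: (2.0, -1.0)
  x^k = (0.0, 3.0), subgradient = b - a^T x = 3.0
  y^{k+1} = 3.0 + 0.25*3.0 = 3.75
Dual objective at y_2 = 3.75: reduced costs (1.25, -3.25), box minimizer x = (0.0, 3.0)
g(y_2) = b*y + (c1 - a1*y)*x1 + (c2 - a2*y)*x2 = 12*3.75 + 1.25*0.0 + (-3.25)*3.0 = 45.0 + 0.0 - 9.75 = 35.25


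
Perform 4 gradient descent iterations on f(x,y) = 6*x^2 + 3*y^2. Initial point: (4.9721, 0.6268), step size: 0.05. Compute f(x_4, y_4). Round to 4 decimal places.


Gradient descent on f(x,y) = 6*x^2 + 3*y^2.
Starting point: (4.9721, 0.6268), alpha = 0.05
Step 1: grad_x = 2*6*4.9721 = 59.6652, grad_y = 2*3*0.6268 = 3.7608
  x_1 = 4.9721 - 0.05*59.6652 = 1.9888
  y_1 = 0.6268 - 0.05*3.7608 = 0.4388
Step 2: grad_x = 2*6*1.9888 = 23.8661, grad_y = 2*3*0.4388 = 2.6326
  x_2 = 1.9888 - 0.05*23.8661 = 0.7955
  y_2 = 0.4388 - 0.05*2.6326 = 0.3071
Step 3: grad_x = 2*6*0.7955 = 9.5464, grad_y = 2*3*0.3071 = 1.8428
  x_3 = 0.7955 - 0.05*9.5464 = 0.3182
  y_3 = 0.3071 - 0.05*1.8428 = 0.215
Step 4: grad_x = 2*6*0.3182 = 3.8186, grad_y = 2*3*0.215 = 1.29
  x_4 = 0.3182 - 0.05*3.8186 = 0.1273
  y_4 = 0.215 - 0.05*1.29 = 0.1505
f(0.1273, 0.1505) = 6*0.1273^2 + 3*0.1505^2 = 0.1652


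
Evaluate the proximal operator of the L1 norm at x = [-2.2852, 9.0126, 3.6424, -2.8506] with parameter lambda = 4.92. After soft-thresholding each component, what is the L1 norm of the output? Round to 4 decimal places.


Soft-thresholding with lambda = 4.92:
prox(-2.2852) = sign(-2.2852)*max(|-2.2852| - 4.92, 0) = 0.0
prox(9.0126) = sign(9.0126)*max(|9.0126| - 4.92, 0) = 4.0926
prox(3.6424) = sign(3.6424)*max(|3.6424| - 4.92, 0) = 0.0
prox(-2.8506) = sign(-2.8506)*max(|-2.8506| - 4.92, 0) = 0.0
prox(x) = [0.0, 4.0926, 0.0, 0.0]
||prox(x)||_1 = 0.0 + 4.0926 + 0.0 + 0.0 = 4.0926


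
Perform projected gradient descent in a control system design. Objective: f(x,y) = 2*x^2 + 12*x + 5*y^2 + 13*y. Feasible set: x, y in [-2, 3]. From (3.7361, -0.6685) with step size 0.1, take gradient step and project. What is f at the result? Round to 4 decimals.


Step 1: Compute gradient at (3.7361, -0.6685).
grad_x = 2*2*3.7361 + 12 = 26.9444
grad_y = 2*5*-0.6685 + 13 = 6.315
Step 2: Gradient step.
x_raw = 3.7361 - 0.1*26.9444 = 1.0417
y_raw = -0.6685 - 0.1*6.315 = -1.3
Step 3: Project onto [-2, 3].
x_proj = clip(1.0417) = 1.0417
y_proj = clip(-1.3) = -1.3
Step 4: Evaluate f.
f(1.0417, -1.3) = 6.22


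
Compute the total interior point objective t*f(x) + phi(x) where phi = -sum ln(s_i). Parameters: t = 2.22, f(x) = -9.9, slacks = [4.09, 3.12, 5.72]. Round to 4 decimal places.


Step 1: Compute log-barrier.
ln values: [1.4085, 1.1378, 1.744]
phi = -(1.4085 + 1.1378 + 1.744) = -4.2903
Step 2: Compute augmented objective.
t*f(x) = 2.22*-9.9 = -21.978
Total = -21.978 - 4.2903 = -26.2683


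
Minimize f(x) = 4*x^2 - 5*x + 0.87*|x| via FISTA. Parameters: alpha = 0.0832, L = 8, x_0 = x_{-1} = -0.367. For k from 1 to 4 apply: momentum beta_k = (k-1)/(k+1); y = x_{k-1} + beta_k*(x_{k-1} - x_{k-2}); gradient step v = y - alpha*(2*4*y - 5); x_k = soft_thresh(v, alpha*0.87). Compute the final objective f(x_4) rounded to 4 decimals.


FISTA on f(x) = 4*x^2 - 5*x + 0.87*|x|
L = 8, alpha = 0.0832
Iteration 1: beta = 0.0, y = -0.367 + 0.0*(-0.367 + 0.367) = -0.367
  grad(y) = -7.936, v = y - alpha*grad = 0.2933
  prox(v) = soft_thresh(0.2933, 0.0724) = 0.2209
Iteration 2: beta = 0.3333, y = 0.2209 + 0.3333*(0.2209 + 0.367) = 0.4169
  grad(y) = -1.6652, v = y - alpha*grad = 0.5554
  prox(v) = soft_thresh(0.5554, 0.0724) = 0.483
Iteration 3: beta = 0.5, y = 0.483 + 0.5*(0.483 - 0.2209) = 0.6141
  grad(y) = -0.0874, v = y - alpha*grad = 0.6213
  prox(v) = soft_thresh(0.6213, 0.0724) = 0.549
Iteration 4: beta = 0.6, y = 0.549 + 0.6*(0.549 - 0.483) = 0.5885
  grad(y) = -0.2917, v = y - alpha*grad = 0.6128
  prox(v) = soft_thresh(0.6128, 0.0724) = 0.5404
f(x_4) = 4*0.5404^2 - 5*0.5404 + 0.87*|0.5404| = -1.0637


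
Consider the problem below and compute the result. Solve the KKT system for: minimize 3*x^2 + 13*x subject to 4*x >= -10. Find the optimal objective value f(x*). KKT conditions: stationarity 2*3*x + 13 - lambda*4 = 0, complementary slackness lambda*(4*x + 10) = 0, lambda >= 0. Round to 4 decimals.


Step 1: Try lambda = 0 (constraint inactive).
Stationarity: 2*3*x + 13 = 0
x* = -13/(2*3) = -13/6 = -2.1667 (rounded; the exact value -13/6 is used below)
Check constraint: 4*-2.1667 = -8.6668 >= -10 -- satisfied.
Step 2: Compute optimal value.
f(x*) = 3*(-13/6)^2 + 13*(-13/6) = -14.0833


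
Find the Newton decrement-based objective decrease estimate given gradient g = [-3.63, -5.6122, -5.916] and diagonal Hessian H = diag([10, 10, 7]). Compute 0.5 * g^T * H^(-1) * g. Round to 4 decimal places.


Step 1: H is diagonal, so H^(-1) * g = [-0.363, -0.5612, -0.8451].
Step 2: g^T H^(-1) g = sum_i g_i^2 / H_ii
  = (-3.63)^2/10 + (-5.6122)^2/10 + (-5.916)^2/7
  = 1.3177 + 3.1497 + 4.9999 = 9.4672
Step 3: Objective decrease = 0.5 * g^T H^(-1) g = 4.7336


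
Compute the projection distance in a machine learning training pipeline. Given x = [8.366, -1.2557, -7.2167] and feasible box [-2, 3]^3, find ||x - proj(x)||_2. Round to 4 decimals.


Project each component onto [-2, 3].
clip(8.366) = 3.0, clip(-1.2557) = -1.2557, clip(-7.2167) = -2.0
Projection = [3.0, -1.2557, -2.0]
Squared diffs: [28.794, 0.0, 27.214]
Distance = sqrt(56.008) = 7.4838


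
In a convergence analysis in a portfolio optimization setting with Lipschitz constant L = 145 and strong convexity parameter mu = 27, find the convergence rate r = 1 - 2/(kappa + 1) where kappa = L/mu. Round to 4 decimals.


Step 1: Compute the condition number.
kappa = L/mu = 145/27 = 5.3704
Step 2: Compute the convergence rate.
r = 1 - 2/(kappa + 1) = 1 - 2*mu/(L + mu) = (L - mu)/(L + mu) = 118/172 = 0.686


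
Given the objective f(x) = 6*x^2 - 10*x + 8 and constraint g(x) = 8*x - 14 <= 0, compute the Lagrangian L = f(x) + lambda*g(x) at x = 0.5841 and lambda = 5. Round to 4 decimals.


Step 1: Evaluate f(x).
f(0.5841) = 6*0.5841^2 - 10*0.5841 + 8 = 4.206
Step 2: Evaluate g(x).
g(0.5841) = 8*0.5841 - 14 = -9.3272
Step 3: Compute Lagrangian.
L = 4.206 + 5*-9.3272 = -42.43


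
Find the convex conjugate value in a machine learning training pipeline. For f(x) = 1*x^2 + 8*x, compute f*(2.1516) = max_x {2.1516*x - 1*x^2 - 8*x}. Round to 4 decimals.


f*(y) = sup_x {y*x - a*x^2 - b*x} = sup_x {(y-b)*x - a*x^2}
FOC: (y - b) - 2a*x = 0 => x* = (y - b)/(2a)
x* = (2.1516 - 8)/(2*1) = -2.9242
f*(2.1516) = (y-b)^2/(4a) = (2.1516 - 8)^2/(4*1)
= 34.2038/4 = 8.5509


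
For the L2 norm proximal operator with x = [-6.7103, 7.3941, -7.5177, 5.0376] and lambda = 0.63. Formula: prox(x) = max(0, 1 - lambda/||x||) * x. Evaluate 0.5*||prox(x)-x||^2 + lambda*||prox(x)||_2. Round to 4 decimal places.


Step 1: Compute ||x||.
||x|| = 13.4757
Step 2: Compute scaling factor.
scale = max(0, 1 - 0.63/13.4757) = 0.9532
Step 3: prox(x) = [-6.3966, 7.0484, -7.1662, 4.8021]
||prox(x)|| = 12.8457
Step 4: Proximal objective.
0.5*||prox-x||^2 = 0.1985
lambda*||prox|| = 8.0928
Total = 8.2912


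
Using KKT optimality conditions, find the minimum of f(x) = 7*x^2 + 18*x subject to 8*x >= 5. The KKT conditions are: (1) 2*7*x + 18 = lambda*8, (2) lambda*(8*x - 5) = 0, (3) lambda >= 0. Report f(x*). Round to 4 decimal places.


Step 1: Try lambda = 0 (constraint inactive).
x_unc = -18/(2*7) = -1.2857
Check: 8*-1.2857 = -10.2856 < 5 -- violated!
Step 2: Constraint must be active: 8*x = 5
x* = 5/8 = 0.625
lambda = (2*7*0.625 + 18)/8 = 3.3438
Step 3: Compute optimal value.
f(x*) = 7*0.625^2 + 18*0.625 = 13.9844


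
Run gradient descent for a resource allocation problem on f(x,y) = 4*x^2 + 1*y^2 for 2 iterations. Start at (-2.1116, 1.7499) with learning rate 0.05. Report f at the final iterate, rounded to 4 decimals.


Gradient descent on f(x,y) = 4*x^2 + 1*y^2.
Starting point: (-2.1116, 1.7499), alpha = 0.05
Step 1: grad_x = 2*4*-2.1116 = -16.8928, grad_y = 2*1*1.7499 = 3.4998
  x_1 = -2.1116 - 0.05*-16.8928 = -1.267
  y_1 = 1.7499 - 0.05*3.4998 = 1.5749
Step 2: grad_x = 2*4*-1.267 = -10.1357, grad_y = 2*1*1.5749 = 3.1498
  x_2 = -1.267 - 0.05*-10.1357 = -0.7602
  y_2 = 1.5749 - 0.05*3.1498 = 1.4174
f(-0.7602, 1.4174) = 4*(-0.7602)^2 + 1*1.4174^2 = 4.3205


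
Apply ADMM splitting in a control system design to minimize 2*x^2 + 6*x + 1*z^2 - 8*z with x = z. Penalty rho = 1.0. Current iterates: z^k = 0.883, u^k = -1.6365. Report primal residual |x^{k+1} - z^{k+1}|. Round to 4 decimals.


ADMM iteration with rho = 1.0, z^k = 0.883, u^k = -1.6365
Step 1: x-update.
Minimize 2*x^2 + 6*x + (1.0/2)*(x - 0.883 - 1.6365)^2
FOC: (2*2 + 1.0)*x = -6 + 1.0*(0.883 + 1.6365)
x^{k+1} = -0.6961
Step 2: z-update.
Minimize 1*z^2 - 8*z + (1.0/2)*(-0.6961 - z - 1.6365)^2
FOC: (2*1 + 1.0)*z = 8 + 1.0*(-0.6961 - 1.6365)
z^{k+1} = 1.8891
Step 3: u-update.
u^{k+1} = -1.6365 - 0.6961 - 1.8891 = -4.2217
Step 4: Primal residual = |-0.6961 - 1.8891| = 2.5852


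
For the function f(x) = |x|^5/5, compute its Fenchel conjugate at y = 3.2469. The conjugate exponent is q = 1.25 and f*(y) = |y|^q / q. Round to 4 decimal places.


The conjugate exponent q satisfies 1/p + 1/q = 1.
p = 5, so q = 5/(5 - 1) = 1.25
|y|^q = 3.2469^1.25 = 4.3585
f*(3.2469) = 4.3585 / 1.25 = 3.4868


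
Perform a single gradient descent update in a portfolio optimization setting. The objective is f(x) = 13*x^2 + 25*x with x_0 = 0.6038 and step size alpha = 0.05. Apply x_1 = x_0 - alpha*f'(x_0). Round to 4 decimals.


We compute the gradient at x_0 and apply the update.
f'(x) = 26*x + 25
f'(0.6038) = 26*0.6038 + 25 = 40.6988
x_1 = 0.6038 - 0.05*40.6988 = -1.4311


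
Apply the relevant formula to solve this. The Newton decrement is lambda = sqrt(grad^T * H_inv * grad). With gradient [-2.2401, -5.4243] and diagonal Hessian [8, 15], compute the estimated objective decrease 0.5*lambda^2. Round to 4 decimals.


Step 1: H is diagonal, so H^(-1) * g = [-0.28, -0.3616].
Step 2: g^T H^(-1) g = sum_i g_i^2 / H_ii
  = (-2.2401)^2/8 + (-5.4243)^2/15
  = 0.6273 + 1.9615 = 2.5888
Step 3: Objective decrease = 0.5 * g^T H^(-1) g = 1.2944


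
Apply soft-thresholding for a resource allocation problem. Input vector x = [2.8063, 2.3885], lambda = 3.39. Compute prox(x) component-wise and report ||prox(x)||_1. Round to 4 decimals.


Soft-thresholding with lambda = 3.39:
prox(2.8063) = sign(2.8063)*max(|2.8063| - 3.39, 0) = 0.0
prox(2.3885) = sign(2.3885)*max(|2.3885| - 3.39, 0) = 0.0
prox(x) = [0.0, 0.0]
||prox(x)||_1 = 0.0 + 0.0 = 0.0


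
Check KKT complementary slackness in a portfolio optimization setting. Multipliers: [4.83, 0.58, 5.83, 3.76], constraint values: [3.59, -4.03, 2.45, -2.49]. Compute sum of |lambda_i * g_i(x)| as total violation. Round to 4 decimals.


KKT complementary slackness check:
lambda_1 * g_1 = 4.83 * 3.59 = 17.3397
lambda_2 * g_2 = 0.58 * -4.03 = -2.3374
lambda_3 * g_3 = 5.83 * 2.45 = 14.2835
lambda_4 * g_4 = 3.76 * -2.49 = -9.3624
Total violation = 17.3397 + 2.3374 + 14.2835 + 9.3624 = 43.323


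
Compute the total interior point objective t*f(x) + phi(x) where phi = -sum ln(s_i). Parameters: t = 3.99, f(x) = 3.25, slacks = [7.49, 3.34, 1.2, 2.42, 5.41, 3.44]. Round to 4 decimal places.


Step 1: Compute log-barrier.
ln values: [2.0136, 1.206, 0.1823, 0.8838, 1.6882, 1.2355]
phi = -(2.0136 + 1.206 + 0.1823 + 0.8838 + 1.6882 + 1.2355) = -7.2093
Step 2: Compute augmented objective.
t*f(x) = 3.99*3.25 = 12.9675
Total = 12.9675 - 7.2093 = 5.7582


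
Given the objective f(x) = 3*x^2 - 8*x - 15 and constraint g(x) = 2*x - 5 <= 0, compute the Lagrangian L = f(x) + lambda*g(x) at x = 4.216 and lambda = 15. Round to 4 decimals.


Step 1: Evaluate f(x).
f(4.216) = 3*4.216^2 - 8*4.216 - 15 = 4.596
Step 2: Evaluate g(x).
g(4.216) = 2*4.216 - 5 = 3.432
Step 3: Compute Lagrangian.
L = 4.596 + 15*3.432 = 56.076


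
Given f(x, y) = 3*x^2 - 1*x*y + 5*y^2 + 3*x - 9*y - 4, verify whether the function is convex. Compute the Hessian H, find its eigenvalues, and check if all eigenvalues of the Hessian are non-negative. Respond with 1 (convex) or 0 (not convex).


The Hessian of f(x,y) = 3*x^2 - 1*x*y + 5*y^2 + 3*x - 9*y - 4 is:
H = [[6, -1], [-1, 10]]
Trace = 6 + 10 = 16
Determinant = 6*10 - (-1)^2 = 59
Discriminant = (16)^2 - 4*59 = 20.0
Eigenvalues: lambda_1 = 5.7639, lambda_2 = 10.2361
The function is convex.

1


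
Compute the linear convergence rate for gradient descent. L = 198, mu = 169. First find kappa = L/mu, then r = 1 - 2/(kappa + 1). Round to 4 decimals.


Step 1: Compute the condition number.
kappa = L/mu = 198/169 = 1.1716
Step 2: Compute the convergence rate.
r = 1 - 2/(kappa + 1) = 1 - 2*mu/(L + mu) = (L - mu)/(L + mu) = 29/367 = 0.079


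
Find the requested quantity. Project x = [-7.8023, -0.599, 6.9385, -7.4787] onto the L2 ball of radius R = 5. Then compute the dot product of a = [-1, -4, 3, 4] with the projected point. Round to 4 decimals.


Step 1: Compute ||x|| (intermediates to 6 decimals).
||x|| = sqrt((-7.8023)^2 + (-0.599)^2 + 6.9385^2 + (-7.4787)^2) = 12.857232
Step 2: Project.
Since ||x|| > R, scale = R/||x|| = 5/12.857232 = 0.388886, proj(x) = scale * x
proj(x) = [-3.034205, -0.232943, 2.698286, -2.908362]
Step 3: Dot product.
a^T * proj(x) = -1*(-3.034205) - 4*(-0.232943) + 3*2.698286 + 4*(-2.908362) = 0.4274


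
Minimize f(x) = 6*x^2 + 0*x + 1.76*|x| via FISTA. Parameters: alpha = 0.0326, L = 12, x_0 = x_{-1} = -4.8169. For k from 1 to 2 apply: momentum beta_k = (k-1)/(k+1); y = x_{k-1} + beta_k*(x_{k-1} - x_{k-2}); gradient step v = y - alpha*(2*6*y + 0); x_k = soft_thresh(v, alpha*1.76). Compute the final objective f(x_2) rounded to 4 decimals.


FISTA on f(x) = 6*x^2 + 0*x + 1.76*|x|
L = 12, alpha = 0.0326
Iteration 1: beta = 0.0, y = -4.8169 + 0.0*(-4.8169 + 4.8169) = -4.8169
  grad(y) = -57.8028, v = y - alpha*grad = -2.9325
  prox(v) = soft_thresh(-2.9325, 0.0574) = -2.8752
Iteration 2: beta = 0.3333, y = -2.8752 + 0.3333*(-2.8752 + 4.8169) = -2.2279
  grad(y) = -26.7348, v = y - alpha*grad = -1.3563
  prox(v) = soft_thresh(-1.3563, 0.0574) = -1.299
f(x_2) = 6*(-1.299)^2 + 0*(-1.299) + 1.76*|-1.299| = 12.4102


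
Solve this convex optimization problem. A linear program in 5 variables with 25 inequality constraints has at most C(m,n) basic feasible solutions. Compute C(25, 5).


Each vertex corresponds to some choice of n active constraints out of m, so the number of vertices is at most C(m, n) = m! / (n!(m-n)!).
m = 25, n = 5
Numerator: 25 * 24 * 23 * 22 * 21
Denominator: 5! = 120
C(25, 5) = 53130


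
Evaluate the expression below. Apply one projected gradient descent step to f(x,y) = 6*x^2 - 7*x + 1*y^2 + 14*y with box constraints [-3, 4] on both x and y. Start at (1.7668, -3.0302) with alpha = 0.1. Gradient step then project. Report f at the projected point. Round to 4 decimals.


Step 1: Compute gradient at (1.7668, -3.0302).
grad_x = 2*6*1.7668 - 7 = 14.2016
grad_y = 2*1*-3.0302 + 14 = 7.9396
Step 2: Gradient step.
x_raw = 1.7668 - 0.1*14.2016 = 0.3466
y_raw = -3.0302 - 0.1*7.9396 = -3.8242
Step 3: Project onto [-3, 4].
x_proj = clip(0.3466) = 0.3466
y_proj = clip(-3.8242) = -3.0
Step 4: Evaluate f.
f(0.3466, -3.0) = -34.7055


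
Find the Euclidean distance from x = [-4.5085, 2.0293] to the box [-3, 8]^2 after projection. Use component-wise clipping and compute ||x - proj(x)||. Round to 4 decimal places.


Project each component onto [-3, 8].
clip(-4.5085) = -3.0, clip(2.0293) = 2.0293
Projection = [-3.0, 2.0293]
Squared diffs: [2.2756, 0.0]
Distance = sqrt(2.2756) = 1.5085


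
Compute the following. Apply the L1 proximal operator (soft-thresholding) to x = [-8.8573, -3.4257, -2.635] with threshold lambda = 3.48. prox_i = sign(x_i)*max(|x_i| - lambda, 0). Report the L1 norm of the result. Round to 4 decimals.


Soft-thresholding with lambda = 3.48:
prox(-8.8573) = sign(-8.8573)*max(|-8.8573| - 3.48, 0) = -5.3773
prox(-3.4257) = sign(-3.4257)*max(|-3.4257| - 3.48, 0) = 0.0
prox(-2.635) = sign(-2.635)*max(|-2.635| - 3.48, 0) = 0.0
prox(x) = [-5.3773, 0.0, 0.0]
||prox(x)||_1 = 5.3773 + 0.0 + 0.0 = 5.3773


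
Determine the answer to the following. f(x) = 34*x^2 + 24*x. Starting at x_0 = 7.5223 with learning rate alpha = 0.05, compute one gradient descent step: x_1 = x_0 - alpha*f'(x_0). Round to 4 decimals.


We compute the gradient at x_0 and apply the update.
f'(x) = 68*x + 24
f'(7.5223) = 68*7.5223 + 24 = 535.5164
x_1 = 7.5223 - 0.05*535.5164 = -19.2535


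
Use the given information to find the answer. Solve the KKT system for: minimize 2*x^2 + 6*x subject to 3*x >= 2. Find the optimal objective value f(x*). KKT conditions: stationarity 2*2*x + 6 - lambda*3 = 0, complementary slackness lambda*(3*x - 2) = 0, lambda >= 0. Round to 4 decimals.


Step 1: Try lambda = 0 (constraint inactive).
x_unc = -6/(2*2) = -1.5
Check: 3*-1.5 = -4.5 < 2 -- violated!
Step 2: Constraint must be active: 3*x = 2
x* = 2/3 = 0.6667 (rounded; the exact value 2/3 is used below)
lambda = (2*2*(2/3) + 6)/3 = 2.8889
Step 3: Compute optimal value.
f(x*) = 2*(2/3)^2 + 6*(2/3) = 4.8889


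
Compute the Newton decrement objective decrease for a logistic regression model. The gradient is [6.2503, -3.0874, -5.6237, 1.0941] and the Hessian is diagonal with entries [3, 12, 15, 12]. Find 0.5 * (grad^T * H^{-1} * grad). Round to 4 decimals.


Step 1: H is diagonal, so H^(-1) * g = [2.0834, -0.2573, -0.3749, 0.0912].
Step 2: g^T H^(-1) g = sum_i g_i^2 / H_ii
  = (6.2503)^2/3 + (-3.0874)^2/12 + (-5.6237)^2/15 + (1.0941)^2/12
  = 13.0221 + 0.7943 + 2.1084 + 0.0998 = 16.0246
Step 3: Objective decrease = 0.5 * g^T H^(-1) g = 8.0123


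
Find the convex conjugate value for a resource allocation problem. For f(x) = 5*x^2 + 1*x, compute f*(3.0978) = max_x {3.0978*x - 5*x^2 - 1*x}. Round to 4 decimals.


f*(y) = sup_x {y*x - a*x^2 - b*x} = sup_x {(y-b)*x - a*x^2}
FOC: (y - b) - 2a*x = 0 => x* = (y - b)/(2a)
x* = (3.0978 - 1)/(2*5) = 0.2098
f*(3.0978) = (y-b)^2/(4a) = (3.0978 - 1)^2/(4*5)
= 4.4008/20 = 0.22


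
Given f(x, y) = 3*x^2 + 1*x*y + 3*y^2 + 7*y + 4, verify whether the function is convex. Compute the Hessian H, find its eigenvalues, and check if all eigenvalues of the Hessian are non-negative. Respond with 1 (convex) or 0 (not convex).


The Hessian of f(x,y) = 3*x^2 + 1*x*y + 3*y^2 + 7*y + 4 is:
H = [[6, 1], [1, 6]]
Trace = 6 + 6 = 12
Determinant = 6*6 - (1)^2 = 35
Discriminant = (12)^2 - 4*35 = 4.0
Eigenvalues: lambda_1 = 5.0, lambda_2 = 7.0
The function is convex.

1


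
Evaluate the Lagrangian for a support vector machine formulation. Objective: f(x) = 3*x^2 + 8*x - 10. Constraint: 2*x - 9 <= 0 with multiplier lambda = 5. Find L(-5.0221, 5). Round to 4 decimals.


Step 1: Evaluate f(x).
f(-5.0221) = 3*(-5.0221)^2 + 8*(-5.0221) - 10 = 25.4877
Step 2: Evaluate g(x).
g(-5.0221) = 2*-5.0221 - 9 = -19.0442
Step 3: Compute Lagrangian.
L = 25.4877 + 5*-19.0442 = -69.7333


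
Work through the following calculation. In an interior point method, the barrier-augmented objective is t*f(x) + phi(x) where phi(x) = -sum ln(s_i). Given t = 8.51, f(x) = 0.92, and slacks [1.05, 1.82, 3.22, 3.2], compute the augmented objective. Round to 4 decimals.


Step 1: Compute log-barrier.
ln values: [0.0488, 0.5988, 1.1694, 1.1632]
phi = -(0.0488 + 0.5988 + 1.1694 + 1.1632) = -2.9802
Step 2: Compute augmented objective.
t*f(x) = 8.51*0.92 = 7.8292
Total = 7.8292 - 2.9802 = 4.849


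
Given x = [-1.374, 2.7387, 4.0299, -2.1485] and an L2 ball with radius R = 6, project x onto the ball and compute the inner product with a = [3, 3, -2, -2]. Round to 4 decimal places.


Step 1: Compute ||x|| (intermediates to 6 decimals).
||x|| = sqrt((-1.374)^2 + 2.7387^2 + 4.0299^2 + (-2.1485)^2) = 5.4995
Step 2: Project.
Since ||x|| <= R, proj = x (no scaling needed).
proj(x) = [-1.374, 2.7387, 4.0299, -2.1485]
Step 3: Dot product.
a^T * proj(x) = 3*(-1.374) + 3*2.7387 - 2*4.0299 - 2*(-2.1485) = 0.3313


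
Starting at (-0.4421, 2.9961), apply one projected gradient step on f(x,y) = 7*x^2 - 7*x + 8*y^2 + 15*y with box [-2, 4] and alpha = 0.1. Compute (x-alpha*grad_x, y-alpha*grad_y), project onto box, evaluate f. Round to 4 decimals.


Step 1: Compute gradient at (-0.4421, 2.9961).
grad_x = 2*7*-0.4421 - 7 = -13.1894
grad_y = 2*8*2.9961 + 15 = 62.9376
Step 2: Gradient step.
x_raw = -0.4421 - 0.1*-13.1894 = 0.8768
y_raw = 2.9961 - 0.1*62.9376 = -3.2977
Step 3: Project onto [-2, 4].
x_proj = clip(0.8768) = 0.8768
y_proj = clip(-3.2977) = -2.0
Step 4: Evaluate f.
f(0.8768, -2.0) = 1.2441


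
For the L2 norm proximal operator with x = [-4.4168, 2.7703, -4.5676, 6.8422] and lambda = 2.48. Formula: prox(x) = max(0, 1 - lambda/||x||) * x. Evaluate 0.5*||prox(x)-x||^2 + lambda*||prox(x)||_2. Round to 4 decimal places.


Step 1: Compute ||x||.
||x|| = 9.7397
Step 2: Compute scaling factor.
scale = max(0, 1 - 2.48/9.7397) = 0.7454
Step 3: prox(x) = [-3.2922, 2.0649, -3.4046, 5.1]
||prox(x)|| = 7.2597
Step 4: Proximal objective.
0.5*||prox-x||^2 = 3.0752
lambda*||prox|| = 18.0041
Total = 21.0792


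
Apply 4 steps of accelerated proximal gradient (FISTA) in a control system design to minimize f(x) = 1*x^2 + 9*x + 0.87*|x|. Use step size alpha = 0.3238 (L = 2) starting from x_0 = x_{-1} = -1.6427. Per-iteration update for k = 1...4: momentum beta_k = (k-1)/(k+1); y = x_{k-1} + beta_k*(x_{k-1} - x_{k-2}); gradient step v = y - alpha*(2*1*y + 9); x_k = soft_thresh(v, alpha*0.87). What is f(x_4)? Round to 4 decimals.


FISTA on f(x) = 1*x^2 + 9*x + 0.87*|x|
L = 2, alpha = 0.3238
Iteration 1: beta = 0.0, y = -1.6427 + 0.0*(-1.6427 + 1.6427) = -1.6427
  grad(y) = 5.7146, v = y - alpha*grad = -3.4931
  prox(v) = soft_thresh(-3.4931, 0.2817) = -3.2114
Iteration 2: beta = 0.3333, y = -3.2114 + 0.3333*(-3.2114 + 1.6427) = -3.7343
  grad(y) = 1.5314, v = y - alpha*grad = -4.2302
  prox(v) = soft_thresh(-4.2302, 0.2817) = -3.9485
Iteration 3: beta = 0.5, y = -3.9485 + 0.5*(-3.9485 + 3.2114) = -4.317
  grad(y) = 0.366, v = y - alpha*grad = -4.4355
  prox(v) = soft_thresh(-4.4355, 0.2817) = -4.1538
Iteration 4: beta = 0.6, y = -4.1538 + 0.6*(-4.1538 + 3.9485) = -4.277
  grad(y) = 0.446, v = y - alpha*grad = -4.4214
  prox(v) = soft_thresh(-4.4214, 0.2817) = -4.1397
f(x_4) = 1*(-4.1397)^2 + 9*(-4.1397) + 0.87*|-4.1397| = -16.5186


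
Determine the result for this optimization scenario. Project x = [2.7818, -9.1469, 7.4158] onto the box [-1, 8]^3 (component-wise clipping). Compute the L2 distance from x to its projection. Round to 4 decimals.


Project each component onto [-1, 8].
clip(2.7818) = 2.7818, clip(-9.1469) = -1.0, clip(7.4158) = 7.4158
Projection = [2.7818, -1.0, 7.4158]
Squared diffs: [0.0, 66.372, 0.0]
Distance = sqrt(66.372) = 8.1469


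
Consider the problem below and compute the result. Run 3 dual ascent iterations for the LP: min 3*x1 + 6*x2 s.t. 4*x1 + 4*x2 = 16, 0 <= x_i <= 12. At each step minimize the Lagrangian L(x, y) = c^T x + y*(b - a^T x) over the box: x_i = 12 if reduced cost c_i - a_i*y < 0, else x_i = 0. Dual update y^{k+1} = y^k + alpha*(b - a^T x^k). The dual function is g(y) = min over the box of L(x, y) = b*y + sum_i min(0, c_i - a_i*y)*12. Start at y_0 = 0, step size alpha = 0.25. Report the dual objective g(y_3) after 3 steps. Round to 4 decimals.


Dual ascent for LP: min 3*x1 + 6*x2, 4*x1 + 4*x2 = 16, 0 <= x_i <= 12
Step 1: y^k = 0.0, reduced costs: (3.0, 6.0)
  x^k = (0.0, 0.0), subgradient = b - a^T x = 16.0
  y^{k+1} = 0.0 + 0.25*16.0 = 4.0
Step 2: y^k = 4.0, reduced costs: (-13.0, -10.0)
  x^k = (12.0, 12.0), subgradient = b - a^T x = -80.0
  y^{k+1} = 4.0 + 0.25*-80.0 = -16.0
Step 3: y^k = -16.0, reduced costs: (67.0, 70.0)
  x^k = (0.0, 0.0), subgradient = b - a^T x = 16.0
  y^{k+1} = -16.0 + 0.25*16.0 = -12.0
Dual objective at y_3 = -12.0: reduced costs (51.0, 54.0), box minimizer x = (0.0, 0.0)
g(y_3) = b*y + (c1 - a1*y)*x1 + (c2 - a2*y)*x2 = 16*(-12.0) + 51.0*0.0 + 54.0*0.0 = -192.0 + 0.0 + 0.0 = -192.0


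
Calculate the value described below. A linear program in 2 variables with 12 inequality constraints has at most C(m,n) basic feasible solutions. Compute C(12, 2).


Each vertex corresponds to some choice of n active constraints out of m, so the number of vertices is at most C(m, n) = m! / (n!(m-n)!).
m = 12, n = 2
Numerator: 12 * 11
Denominator: 2! = 2
C(12, 2) = 66


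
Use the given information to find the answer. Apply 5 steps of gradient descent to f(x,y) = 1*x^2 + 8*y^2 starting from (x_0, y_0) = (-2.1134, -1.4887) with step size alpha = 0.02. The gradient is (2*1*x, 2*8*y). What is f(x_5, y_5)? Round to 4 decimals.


Gradient descent on f(x,y) = 1*x^2 + 8*y^2.
Starting point: (-2.1134, -1.4887), alpha = 0.02
Step 1: grad_x = 2*1*-2.1134 = -4.2268, grad_y = 2*8*-1.4887 = -23.8192
  x_1 = -2.1134 - 0.02*-4.2268 = -2.0289
  y_1 = -1.4887 - 0.02*-23.8192 = -1.0123
Step 2: grad_x = 2*1*-2.0289 = -4.0577, grad_y = 2*8*-1.0123 = -16.1971
  x_2 = -2.0289 - 0.02*-4.0577 = -1.9477
  y_2 = -1.0123 - 0.02*-16.1971 = -0.6884
Step 3: grad_x = 2*1*-1.9477 = -3.8954, grad_y = 2*8*-0.6884 = -11.014
  x_3 = -1.9477 - 0.02*-3.8954 = -1.8698
  y_3 = -0.6884 - 0.02*-11.014 = -0.4681
Step 4: grad_x = 2*1*-1.8698 = -3.7396, grad_y = 2*8*-0.4681 = -7.4895
  x_4 = -1.8698 - 0.02*-3.7396 = -1.795
  y_4 = -0.4681 - 0.02*-7.4895 = -0.3183
Step 5: grad_x = 2*1*-1.795 = -3.59, grad_y = 2*8*-0.3183 = -5.0929
  x_5 = -1.795 - 0.02*-3.59 = -1.7232
  y_5 = -0.3183 - 0.02*-5.0929 = -0.2164
f(-1.7232, -0.2164) = 1*(-1.7232)^2 + 8*(-0.2164)^2 = 3.3442


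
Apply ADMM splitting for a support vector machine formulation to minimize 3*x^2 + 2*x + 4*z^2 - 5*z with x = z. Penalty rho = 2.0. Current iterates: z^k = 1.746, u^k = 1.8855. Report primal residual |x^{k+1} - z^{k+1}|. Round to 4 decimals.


ADMM iteration with rho = 2.0, z^k = 1.746, u^k = 1.8855
Step 1: x-update.
Minimize 3*x^2 + 2*x + (2.0/2)*(x - 1.746 + 1.8855)^2
FOC: (2*3 + 2.0)*x = -2 + 2.0*(1.746 - 1.8855)
x^{k+1} = -0.2849
Step 2: z-update.
Minimize 4*z^2 - 5*z + (2.0/2)*(-0.2849 - z + 1.8855)^2
FOC: (2*4 + 2.0)*z = 5 + 2.0*(-0.2849 + 1.8855)
z^{k+1} = 0.8201
Step 3: u-update.
u^{k+1} = 1.8855 - 0.2849 - 0.8201 = 0.7805
Step 4: Primal residual = |-0.2849 - 0.8201| = 1.105


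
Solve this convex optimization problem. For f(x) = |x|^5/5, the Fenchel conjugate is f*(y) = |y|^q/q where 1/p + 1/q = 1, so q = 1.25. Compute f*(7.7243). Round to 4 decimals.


The conjugate exponent q satisfies 1/p + 1/q = 1.
p = 5, so q = 5/(5 - 1) = 1.25
|y|^q = 7.7243^1.25 = 12.8773
f*(7.7243) = 12.8773 / 1.25 = 10.3018


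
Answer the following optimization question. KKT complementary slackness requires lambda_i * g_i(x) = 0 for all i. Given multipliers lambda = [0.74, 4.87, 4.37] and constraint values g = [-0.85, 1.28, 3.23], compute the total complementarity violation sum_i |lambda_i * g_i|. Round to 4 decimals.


KKT complementary slackness check:
lambda_1 * g_1 = 0.74 * -0.85 = -0.629
lambda_2 * g_2 = 4.87 * 1.28 = 6.2336
lambda_3 * g_3 = 4.37 * 3.23 = 14.1151
Total violation = 0.629 + 6.2336 + 14.1151 = 20.9777


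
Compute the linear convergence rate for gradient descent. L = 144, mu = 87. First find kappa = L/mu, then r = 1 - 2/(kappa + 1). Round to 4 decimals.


Step 1: Compute the condition number.
kappa = L/mu = 144/87 = 1.6552
Step 2: Compute the convergence rate.
r = 1 - 2/(kappa + 1) = 1 - 2*mu/(L + mu) = (L - mu)/(L + mu) = 57/231 = 0.2468


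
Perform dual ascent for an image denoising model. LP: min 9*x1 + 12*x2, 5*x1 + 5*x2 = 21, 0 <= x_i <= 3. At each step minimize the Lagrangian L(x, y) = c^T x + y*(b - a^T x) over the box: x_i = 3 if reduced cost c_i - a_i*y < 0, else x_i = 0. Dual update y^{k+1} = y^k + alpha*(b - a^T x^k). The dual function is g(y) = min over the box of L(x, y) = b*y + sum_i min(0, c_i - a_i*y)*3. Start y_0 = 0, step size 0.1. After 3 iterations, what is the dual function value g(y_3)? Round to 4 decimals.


Dual ascent for LP: min 9*x1 + 12*x2, 5*x1 + 5*x2 = 21, 0 <= x_i <= 3
Step 1: y^k = 0.0, reduced costs: (9.0, 12.0)
  x^k = (0.0, 0.0), subgradient = b - a^T x = 21.0
  y^{k+1} = 0.0 + 0.1*21.0 = 2.1
Step 2: y^k = 2.1, reduced costs: (-1.5, 1.5)
  x^k = (3.0, 0.0), subgradient = b - a^T x = 6.0
  y^{k+1} = 2.1 + 0.1*6.0 = 2.7
Step 3: y^k = 2.7, reduced costs: (-4.5, -1.5)
  x^k = (3.0, 3.0), subgradient = b - a^T x = -9.0
  y^{k+1} = 2.7 + 0.1*-9.0 = 1.8
Dual objective at y_3 = 1.8: reduced costs (0.0, 3.0), box minimizer x = (0.0, 0.0)
g(y_3) = b*y + (c1 - a1*y)*x1 + (c2 - a2*y)*x2 = 21*1.8 + 0.0*0.0 + 3.0*0.0 = 37.8 + 0.0 + 0.0 = 37.8


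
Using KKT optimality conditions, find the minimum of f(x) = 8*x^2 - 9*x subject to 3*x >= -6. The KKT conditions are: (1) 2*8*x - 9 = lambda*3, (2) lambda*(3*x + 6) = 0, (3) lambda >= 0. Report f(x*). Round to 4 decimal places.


Step 1: Try lambda = 0 (constraint inactive).
Stationarity: 2*8*x - 9 = 0
x* = 9/(2*8) = 0.5625
Check constraint: 3*0.5625 = 1.6875 >= -6 -- satisfied.
Step 2: Compute optimal value.
f(x*) = 8*0.5625^2 - 9*0.5625 = -2.5313


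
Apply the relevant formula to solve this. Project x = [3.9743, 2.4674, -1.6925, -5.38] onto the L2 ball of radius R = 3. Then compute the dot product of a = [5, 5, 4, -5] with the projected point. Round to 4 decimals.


Step 1: Compute ||x|| (intermediates to 6 decimals).
||x|| = sqrt(3.9743^2 + 2.4674^2 + (-1.6925)^2 + (-5.38)^2) = 7.327488
Step 2: Project.
Since ||x|| > R, scale = R/||x|| = 3/7.327488 = 0.409417, proj(x) = scale * x
proj(x) = [1.627146, 1.010196, -0.692938, -2.202663]
Step 3: Dot product.
a^T * proj(x) = 5*1.627146 + 5*1.010196 + 4*(-0.692938) - 5*(-2.202663) = 21.4283


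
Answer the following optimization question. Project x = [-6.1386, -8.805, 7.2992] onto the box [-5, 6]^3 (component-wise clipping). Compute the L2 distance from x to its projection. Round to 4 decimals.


Project each component onto [-5, 6].
clip(-6.1386) = -5.0, clip(-8.805) = -5.0, clip(7.2992) = 6.0
Projection = [-5.0, -5.0, 6.0]
Squared diffs: [1.2964, 14.478, 1.6879]
Distance = sqrt(17.4623) = 4.1788


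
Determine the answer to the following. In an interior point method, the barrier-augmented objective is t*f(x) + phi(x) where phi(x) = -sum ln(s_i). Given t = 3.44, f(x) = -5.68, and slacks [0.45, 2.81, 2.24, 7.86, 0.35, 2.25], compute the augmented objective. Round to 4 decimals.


Step 1: Compute log-barrier.
ln values: [-0.7985, 1.0332, 0.8065, 2.0618, -1.0498, 0.8109]
phi = -(-0.7985 + 1.0332 + 0.8065 + 2.0618 - 1.0498 + 0.8109) = -2.864
Step 2: Compute augmented objective.
t*f(x) = 3.44*-5.68 = -19.5392
Total = -19.5392 - 2.864 = -22.4032


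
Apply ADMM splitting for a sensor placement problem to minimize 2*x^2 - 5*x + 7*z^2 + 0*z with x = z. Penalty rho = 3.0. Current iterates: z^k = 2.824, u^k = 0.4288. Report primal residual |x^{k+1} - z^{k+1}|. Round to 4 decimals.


ADMM iteration with rho = 3.0, z^k = 2.824, u^k = 0.4288
Step 1: x-update.
Minimize 2*x^2 - 5*x + (3.0/2)*(x - 2.824 + 0.4288)^2
FOC: (2*2 + 3.0)*x = 5 + 3.0*(2.824 - 0.4288)
x^{k+1} = 1.7408
Step 2: z-update.
Minimize 7*z^2 + 0*z + (3.0/2)*(1.7408 - z + 0.4288)^2
FOC: (2*7 + 3.0)*z = 0 + 3.0*(1.7408 + 0.4288)
z^{k+1} = 0.3829
Step 3: u-update.
u^{k+1} = 0.4288 + 1.7408 - 0.3829 = 1.7867
Step 4: Primal residual = |1.7408 - 0.3829| = 1.3579


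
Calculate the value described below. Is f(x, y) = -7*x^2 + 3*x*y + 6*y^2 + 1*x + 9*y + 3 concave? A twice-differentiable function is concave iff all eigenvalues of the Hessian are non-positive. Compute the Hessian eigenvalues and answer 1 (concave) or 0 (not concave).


The Hessian of f(x,y) = -7*x^2 + 3*x*y + 6*y^2 + 1*x + 9*y + 3 is:
H = [[-14, 3], [3, 12]]
Trace = -14 + 12 = -2
Determinant = -14*12 - (3)^2 = -177
Discriminant = (-2)^2 - 4*-177 = 712.0
Eigenvalues: lambda_1 = -14.3417, lambda_2 = 12.3417
The function is not concave.

0


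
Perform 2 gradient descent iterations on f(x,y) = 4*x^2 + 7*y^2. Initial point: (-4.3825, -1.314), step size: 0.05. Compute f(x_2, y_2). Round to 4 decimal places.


Gradient descent on f(x,y) = 4*x^2 + 7*y^2.
Starting point: (-4.3825, -1.314), alpha = 0.05
Step 1: grad_x = 2*4*-4.3825 = -35.06, grad_y = 2*7*-1.314 = -18.396
  x_1 = -4.3825 - 0.05*-35.06 = -2.6295
  y_1 = -1.314 - 0.05*-18.396 = -0.3942
Step 2: grad_x = 2*4*-2.6295 = -21.036, grad_y = 2*7*-0.3942 = -5.5188
  x_2 = -2.6295 - 0.05*-21.036 = -1.5777
  y_2 = -0.3942 - 0.05*-5.5188 = -0.1183
f(-1.5777, -0.1183) = 4*(-1.5777)^2 + 7*(-0.1183)^2 = 10.0544


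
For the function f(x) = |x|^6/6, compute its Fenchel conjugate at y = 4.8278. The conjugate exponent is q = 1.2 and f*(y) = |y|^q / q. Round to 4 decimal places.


The conjugate exponent q satisfies 1/p + 1/q = 1.
p = 6, so q = 6/(6 - 1) = 1.2
|y|^q = 4.8278^1.2 = 6.6145
f*(4.8278) = 6.6145 / 1.2 = 5.5121


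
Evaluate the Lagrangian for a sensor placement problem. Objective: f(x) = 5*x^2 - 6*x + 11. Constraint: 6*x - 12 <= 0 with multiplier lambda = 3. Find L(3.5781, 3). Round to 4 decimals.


Step 1: Evaluate f(x).
f(3.5781) = 5*3.5781^2 - 6*3.5781 + 11 = 53.5454
Step 2: Evaluate g(x).
g(3.5781) = 6*3.5781 - 12 = 9.4686
Step 3: Compute Lagrangian.
L = 53.5454 + 3*9.4686 = 81.9512


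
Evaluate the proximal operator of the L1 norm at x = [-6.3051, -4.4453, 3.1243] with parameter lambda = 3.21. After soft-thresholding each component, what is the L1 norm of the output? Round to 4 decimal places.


Soft-thresholding with lambda = 3.21:
prox(-6.3051) = sign(-6.3051)*max(|-6.3051| - 3.21, 0) = -3.0951
prox(-4.4453) = sign(-4.4453)*max(|-4.4453| - 3.21, 0) = -1.2353
prox(3.1243) = sign(3.1243)*max(|3.1243| - 3.21, 0) = 0.0
prox(x) = [-3.0951, -1.2353, 0.0]
||prox(x)||_1 = 3.0951 + 1.2353 + 0.0 = 4.3304


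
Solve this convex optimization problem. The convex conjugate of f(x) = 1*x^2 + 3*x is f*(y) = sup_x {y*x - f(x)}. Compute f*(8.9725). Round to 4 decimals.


f*(y) = sup_x {y*x - a*x^2 - b*x} = sup_x {(y-b)*x - a*x^2}
FOC: (y - b) - 2a*x = 0 => x* = (y - b)/(2a)
x* = (8.9725 - 3)/(2*1) = 2.9863
f*(8.9725) = (y-b)^2/(4a) = (8.9725 - 3)^2/(4*1)
= 35.6708/4 = 8.9177


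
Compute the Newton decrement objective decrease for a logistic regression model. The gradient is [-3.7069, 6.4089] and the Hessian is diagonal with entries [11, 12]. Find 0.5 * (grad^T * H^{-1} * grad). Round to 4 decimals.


Step 1: H is diagonal, so H^(-1) * g = [-0.337, 0.5341].
Step 2: g^T H^(-1) g = sum_i g_i^2 / H_ii
  = (-3.7069)^2/11 + (6.4089)^2/12
  = 1.2492 + 3.4228 = 4.672
Step 3: Objective decrease = 0.5 * g^T H^(-1) g = 2.336


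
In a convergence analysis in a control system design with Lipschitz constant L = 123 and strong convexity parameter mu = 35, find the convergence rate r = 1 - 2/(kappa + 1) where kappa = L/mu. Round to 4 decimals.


Step 1: Compute the condition number.
kappa = L/mu = 123/35 = 3.5143
Step 2: Compute the convergence rate.
r = 1 - 2/(kappa + 1) = 1 - 2*mu/(L + mu) = (L - mu)/(L + mu) = 88/158 = 0.557


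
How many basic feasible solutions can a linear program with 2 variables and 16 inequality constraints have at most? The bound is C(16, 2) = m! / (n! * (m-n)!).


Each vertex corresponds to some choice of n active constraints out of m, so the number of vertices is at most C(m, n) = m! / (n!(m-n)!).
m = 16, n = 2
Numerator: 16 * 15
Denominator: 2! = 2
C(16, 2) = 120


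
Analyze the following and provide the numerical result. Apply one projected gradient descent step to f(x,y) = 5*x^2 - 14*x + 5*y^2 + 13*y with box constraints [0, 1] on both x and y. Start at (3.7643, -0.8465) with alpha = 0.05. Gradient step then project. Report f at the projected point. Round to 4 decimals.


Step 1: Compute gradient at (3.7643, -0.8465).
grad_x = 2*5*3.7643 - 14 = 23.643
grad_y = 2*5*-0.8465 + 13 = 4.535
Step 2: Gradient step.
x_raw = 3.7643 - 0.05*23.643 = 2.5822
y_raw = -0.8465 - 0.05*4.535 = -1.0733
Step 3: Project onto [0, 1].
x_proj = clip(2.5822) = 1.0
y_proj = clip(-1.0733) = 0.0
Step 4: Evaluate f.
f(1.0, 0.0) = -9.0


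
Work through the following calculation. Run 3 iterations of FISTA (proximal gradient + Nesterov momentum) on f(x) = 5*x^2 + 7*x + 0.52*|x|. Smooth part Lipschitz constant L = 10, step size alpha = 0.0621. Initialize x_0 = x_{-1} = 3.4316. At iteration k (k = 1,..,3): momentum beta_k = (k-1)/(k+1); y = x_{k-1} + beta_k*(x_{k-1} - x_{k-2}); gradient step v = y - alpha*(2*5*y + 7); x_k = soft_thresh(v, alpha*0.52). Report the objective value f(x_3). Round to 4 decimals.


FISTA on f(x) = 5*x^2 + 7*x + 0.52*|x|
L = 10, alpha = 0.0621
Iteration 1: beta = 0.0, y = 3.4316 + 0.0*(3.4316 - 3.4316) = 3.4316
  grad(y) = 41.316, v = y - alpha*grad = 0.8659
  prox(v) = soft_thresh(0.8659, 0.0323) = 0.8336
Iteration 2: beta = 0.3333, y = 0.8336 + 0.3333*(0.8336 - 3.4316) = -0.0324
  grad(y) = 6.6758, v = y - alpha*grad = -0.447
  prox(v) = soft_thresh(-0.447, 0.0323) = -0.4147
Iteration 3: beta = 0.5, y = -0.4147 + 0.5*(-0.4147 - 0.8336) = -1.0388
  grad(y) = -3.3884, v = y - alpha*grad = -0.8284
  prox(v) = soft_thresh(-0.8284, 0.0323) = -0.7961
f(x_3) = 5*(-0.7961)^2 + 7*(-0.7961) + 0.52*|-0.7961| = -1.9898


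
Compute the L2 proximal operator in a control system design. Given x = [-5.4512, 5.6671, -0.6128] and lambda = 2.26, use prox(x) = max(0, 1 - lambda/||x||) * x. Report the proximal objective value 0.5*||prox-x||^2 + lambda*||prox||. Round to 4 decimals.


Step 1: Compute ||x||.
||x|| = 7.8871
Step 2: Compute scaling factor.
scale = max(0, 1 - 2.26/7.8871) = 0.7135
Step 3: prox(x) = [-3.8892, 4.0432, -0.4372]
||prox(x)|| = 5.6271
Step 4: Proximal objective.
0.5*||prox-x||^2 = 2.5538
lambda*||prox|| = 12.7172
Total = 15.2712


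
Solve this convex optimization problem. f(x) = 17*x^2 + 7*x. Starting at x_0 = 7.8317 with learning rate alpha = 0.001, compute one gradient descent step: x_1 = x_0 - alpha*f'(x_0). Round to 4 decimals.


We compute the gradient at x_0 and apply the update.
f'(x) = 34*x + 7
f'(7.8317) = 34*7.8317 + 7 = 273.2778
x_1 = 7.8317 - 0.001*273.2778 = 7.5584


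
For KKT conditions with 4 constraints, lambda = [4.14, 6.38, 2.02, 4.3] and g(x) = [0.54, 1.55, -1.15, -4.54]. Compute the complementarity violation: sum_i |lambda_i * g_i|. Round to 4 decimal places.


KKT complementary slackness check:
lambda_1 * g_1 = 4.14 * 0.54 = 2.2356
lambda_2 * g_2 = 6.38 * 1.55 = 9.889
lambda_3 * g_3 = 2.02 * -1.15 = -2.323
lambda_4 * g_4 = 4.3 * -4.54 = -19.522
Total violation = 2.2356 + 9.889 + 2.323 + 19.522 = 33.9696
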